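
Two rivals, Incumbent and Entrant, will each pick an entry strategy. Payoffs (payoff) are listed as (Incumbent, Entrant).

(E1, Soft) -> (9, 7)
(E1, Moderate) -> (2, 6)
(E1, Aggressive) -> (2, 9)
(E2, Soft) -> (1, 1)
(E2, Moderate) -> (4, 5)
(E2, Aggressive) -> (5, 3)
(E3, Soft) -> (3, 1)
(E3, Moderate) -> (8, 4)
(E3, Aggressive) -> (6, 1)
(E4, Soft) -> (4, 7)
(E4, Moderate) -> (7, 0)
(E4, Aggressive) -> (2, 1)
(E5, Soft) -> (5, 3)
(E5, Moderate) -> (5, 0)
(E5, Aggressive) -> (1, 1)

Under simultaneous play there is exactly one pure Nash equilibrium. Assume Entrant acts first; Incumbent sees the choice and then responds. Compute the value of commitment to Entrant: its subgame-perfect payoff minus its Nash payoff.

Work backward from Incumbent's decision.
- Soft → Incumbent plays E1 (best of 9, 1, 3, 4, 5); Entrant gets 7.
- Moderate → Incumbent plays E3 (best of 2, 4, 8, 7, 5); Entrant gets 4.
- Aggressive → Incumbent plays E3 (best of 2, 5, 6, 2, 1); Entrant gets 1.
Maximizing over 7, 4, 1, Entrant chooses Soft. Subgame-perfect outcome: (E1, Soft) with payoffs (9, 7).
Under simultaneous play:
Incumbent's best replies: Soft→E1; Moderate→E3; Aggressive→E3.
Entrant's best replies: E1→Aggressive; E2→Moderate; E3→Moderate; E4→Soft; E5→Soft.
The unique mutual best reply is (E3, Moderate), giving (8, 4).
Entrant's commitment gain: 7 − 4 = 3.

3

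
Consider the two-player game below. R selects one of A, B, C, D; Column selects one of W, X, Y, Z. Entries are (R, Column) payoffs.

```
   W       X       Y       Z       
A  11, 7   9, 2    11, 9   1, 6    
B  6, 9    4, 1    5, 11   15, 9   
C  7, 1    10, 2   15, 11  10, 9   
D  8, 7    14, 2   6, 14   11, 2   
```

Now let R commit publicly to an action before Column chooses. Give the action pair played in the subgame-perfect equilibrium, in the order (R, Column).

(C, Y)

Backward induction with R moving first.
- A → Column plays Y (best of 7, 2, 9, 6); R gets 11.
- B → Column plays Y (best of 9, 1, 11, 9); R gets 5.
- C → Column plays Y (best of 1, 2, 11, 9); R gets 15.
- D → Column plays Y (best of 7, 2, 14, 2); R gets 6.
R's induced payoffs are 11, 5, 15, 6, so R commits to C. Subgame-perfect outcome: (C, Y) with payoffs (15, 11).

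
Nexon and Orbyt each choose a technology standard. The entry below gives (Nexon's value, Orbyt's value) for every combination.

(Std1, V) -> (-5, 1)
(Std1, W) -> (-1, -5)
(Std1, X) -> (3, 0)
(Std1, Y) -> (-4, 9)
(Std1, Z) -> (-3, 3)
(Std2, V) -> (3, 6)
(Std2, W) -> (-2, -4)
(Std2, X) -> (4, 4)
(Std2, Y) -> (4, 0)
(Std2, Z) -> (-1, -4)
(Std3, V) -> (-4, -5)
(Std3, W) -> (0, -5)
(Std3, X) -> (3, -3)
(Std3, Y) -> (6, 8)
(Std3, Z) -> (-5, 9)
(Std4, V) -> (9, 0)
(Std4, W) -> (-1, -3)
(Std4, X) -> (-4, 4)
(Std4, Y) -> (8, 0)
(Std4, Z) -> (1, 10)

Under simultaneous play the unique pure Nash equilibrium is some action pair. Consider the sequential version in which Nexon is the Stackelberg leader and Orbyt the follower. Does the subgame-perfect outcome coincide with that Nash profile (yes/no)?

Work backward from Orbyt's decision.
- Std1: Orbyt compares 1, -5, 0, 9, 3 and picks Y; Nexon would get -4.
- Std2: Orbyt compares 6, -4, 4, 0, -4 and picks V; Nexon would get 3.
- Std3: Orbyt compares -5, -5, -3, 8, 9 and picks Z; Nexon would get -5.
- Std4: Orbyt compares 0, -3, 4, 0, 10 and picks Z; Nexon would get 1.
Maximizing over -4, 3, -5, 1, Nexon chooses Std2. Subgame-perfect outcome: (Std2, V) with payoffs (3, 6).
Now find the simultaneous Nash equilibrium.
Nexon's best replies: V→Std4; W→Std3; X→Std2; Y→Std4; Z→Std4.
Orbyt's best replies: Std1→Y; Std2→V; Std3→Z; Std4→Z.
Only (Std4, Z) has each player best-responding; Nash payoffs (1, 10).
Sequential outcome (Std2, V) differs from the Nash profile (Std4, Z).

no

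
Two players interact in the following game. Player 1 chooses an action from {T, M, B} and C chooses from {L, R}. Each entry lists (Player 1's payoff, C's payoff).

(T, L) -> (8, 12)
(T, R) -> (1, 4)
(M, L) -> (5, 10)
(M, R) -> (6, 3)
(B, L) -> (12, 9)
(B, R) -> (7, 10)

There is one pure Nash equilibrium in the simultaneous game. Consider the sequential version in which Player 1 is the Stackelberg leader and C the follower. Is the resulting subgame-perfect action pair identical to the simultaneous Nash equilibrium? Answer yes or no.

Backward induction with Player 1 moving first.
- T: BR = L, leader payoff 8.
- M: BR = L, leader payoff 5.
- B: BR = R, leader payoff 7.
Among 8, 5, 7, the best is 8 at T. Subgame-perfect outcome: (T, L) with payoffs (8, 12).
Now find the simultaneous Nash equilibrium.
Player 1's best replies: L→B; R→B.
C's best replies: T→L; M→L; B→R.
The unique mutual best reply is (B, R), giving (7, 10).
Sequential outcome (T, L) differs from the Nash profile (B, R).

no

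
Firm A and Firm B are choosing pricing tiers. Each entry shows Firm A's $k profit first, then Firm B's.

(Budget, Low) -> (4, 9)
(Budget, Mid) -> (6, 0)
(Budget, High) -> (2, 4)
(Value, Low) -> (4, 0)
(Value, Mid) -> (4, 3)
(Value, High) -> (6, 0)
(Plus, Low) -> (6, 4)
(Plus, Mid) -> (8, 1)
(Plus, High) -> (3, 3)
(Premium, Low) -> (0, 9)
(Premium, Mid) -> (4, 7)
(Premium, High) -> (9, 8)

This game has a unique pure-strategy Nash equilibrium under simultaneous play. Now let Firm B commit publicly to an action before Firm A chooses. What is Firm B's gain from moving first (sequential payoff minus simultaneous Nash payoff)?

4

Work backward from Firm A's decision.
- Low → Firm A plays Plus (best of 4, 4, 6, 0); Firm B gets 4.
- Mid → Firm A plays Plus (best of 6, 4, 8, 4); Firm B gets 1.
- High → Firm A plays Premium (best of 2, 6, 3, 9); Firm B gets 8.
Maximizing over 4, 1, 8, Firm B chooses High. Subgame-perfect outcome: (Premium, High) with payoffs (9, 8).
Now find the simultaneous Nash equilibrium.
Firm A's best replies: Low→Plus; Mid→Plus; High→Premium.
Firm B's best replies: Budget→Low; Value→Mid; Plus→Low; Premium→Low.
The unique mutual best reply is (Plus, Low), giving (6, 4).
Firm B's commitment gain: 8 − 4 = 4.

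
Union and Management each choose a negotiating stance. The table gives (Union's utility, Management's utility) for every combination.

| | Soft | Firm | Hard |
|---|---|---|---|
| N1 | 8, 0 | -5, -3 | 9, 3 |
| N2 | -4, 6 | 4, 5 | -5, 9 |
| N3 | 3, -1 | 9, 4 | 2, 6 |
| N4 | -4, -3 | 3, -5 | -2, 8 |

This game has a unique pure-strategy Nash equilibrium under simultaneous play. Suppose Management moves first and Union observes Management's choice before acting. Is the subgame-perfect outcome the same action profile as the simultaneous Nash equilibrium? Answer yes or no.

Solve by backward induction (Management leads).
- Soft → Union plays N1 (best of 8, -4, 3, -4); Management gets 0.
- Firm → Union plays N3 (best of -5, 4, 9, 3); Management gets 4.
- Hard → Union plays N1 (best of 9, -5, 2, -2); Management gets 3.
Maximizing over 0, 4, 3, Management chooses Firm. Subgame-perfect outcome: (N3, Firm) with payoffs (9, 4).
Under simultaneous play:
Union's best replies: Soft→N1; Firm→N3; Hard→N1.
Management's best replies: N1→Hard; N2→Hard; N3→Hard; N4→Hard.
The unique mutual best reply is (N1, Hard), giving (9, 3).
Sequential outcome (N3, Firm) differs from the Nash profile (N1, Hard).

no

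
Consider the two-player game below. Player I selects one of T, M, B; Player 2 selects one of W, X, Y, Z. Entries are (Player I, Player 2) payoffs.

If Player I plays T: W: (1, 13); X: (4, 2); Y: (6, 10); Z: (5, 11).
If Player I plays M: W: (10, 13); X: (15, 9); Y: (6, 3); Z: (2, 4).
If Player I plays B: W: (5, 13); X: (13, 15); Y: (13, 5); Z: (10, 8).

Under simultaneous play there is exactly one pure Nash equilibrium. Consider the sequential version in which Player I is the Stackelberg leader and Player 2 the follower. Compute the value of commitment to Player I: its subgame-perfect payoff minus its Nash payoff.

Work backward from Player 2's decision.
- T → Player 2 plays W (best of 13, 2, 10, 11); Player I gets 1.
- M → Player 2 plays W (best of 13, 9, 3, 4); Player I gets 10.
- B → Player 2 plays X (best of 13, 15, 5, 8); Player I gets 13.
Among 1, 10, 13, the best is 13 at B. Subgame-perfect outcome: (B, X) with payoffs (13, 15).
For the simultaneous game, intersect best replies.
Player I's best replies: W→M; X→M; Y→B; Z→B.
Player 2's best replies: T→W; M→W; B→X.
Only (M, W) has each player best-responding; Nash payoffs (10, 13).
Player I's commitment gain: 13 − 10 = 3.

3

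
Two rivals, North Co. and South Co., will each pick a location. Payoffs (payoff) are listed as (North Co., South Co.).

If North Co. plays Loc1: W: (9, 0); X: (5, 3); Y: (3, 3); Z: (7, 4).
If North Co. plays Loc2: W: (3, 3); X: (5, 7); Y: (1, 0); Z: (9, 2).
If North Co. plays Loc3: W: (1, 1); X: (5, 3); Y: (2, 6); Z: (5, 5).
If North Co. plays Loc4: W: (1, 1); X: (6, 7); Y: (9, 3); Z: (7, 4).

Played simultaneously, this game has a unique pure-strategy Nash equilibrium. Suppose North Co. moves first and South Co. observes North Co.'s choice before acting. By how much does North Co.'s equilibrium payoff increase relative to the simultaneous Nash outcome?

1

Work backward from South Co.'s decision.
- Loc1 → South Co. plays Z (best of 0, 3, 3, 4); North Co. gets 7.
- Loc2 → South Co. plays X (best of 3, 7, 0, 2); North Co. gets 5.
- Loc3 → South Co. plays Y (best of 1, 3, 6, 5); North Co. gets 2.
- Loc4 → South Co. plays X (best of 1, 7, 3, 4); North Co. gets 6.
Among 7, 5, 2, 6, the best is 7 at Loc1. Subgame-perfect outcome: (Loc1, Z) with payoffs (7, 4).
Under simultaneous play:
North Co.'s best replies: W→Loc1; X→Loc4; Y→Loc4; Z→Loc2.
South Co.'s best replies: Loc1→Z; Loc2→X; Loc3→Y; Loc4→X.
The unique mutual best reply is (Loc4, X), giving (6, 7).
North Co.'s commitment gain: 7 − 6 = 1.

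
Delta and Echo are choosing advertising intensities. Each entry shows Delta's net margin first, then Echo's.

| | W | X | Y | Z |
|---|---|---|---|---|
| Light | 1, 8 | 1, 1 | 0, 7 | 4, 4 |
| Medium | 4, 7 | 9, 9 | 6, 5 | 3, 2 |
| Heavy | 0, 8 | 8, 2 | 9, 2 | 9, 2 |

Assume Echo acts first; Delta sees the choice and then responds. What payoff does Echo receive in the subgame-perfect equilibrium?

9

Solve by backward induction (Echo leads).
- W: BR = Medium, leader payoff 7.
- X: BR = Medium, leader payoff 9.
- Y: BR = Heavy, leader payoff 2.
- Z: BR = Heavy, leader payoff 2.
Among 7, 9, 2, 2, the best is 9 at X. Subgame-perfect outcome: (Medium, X) with payoffs (9, 9).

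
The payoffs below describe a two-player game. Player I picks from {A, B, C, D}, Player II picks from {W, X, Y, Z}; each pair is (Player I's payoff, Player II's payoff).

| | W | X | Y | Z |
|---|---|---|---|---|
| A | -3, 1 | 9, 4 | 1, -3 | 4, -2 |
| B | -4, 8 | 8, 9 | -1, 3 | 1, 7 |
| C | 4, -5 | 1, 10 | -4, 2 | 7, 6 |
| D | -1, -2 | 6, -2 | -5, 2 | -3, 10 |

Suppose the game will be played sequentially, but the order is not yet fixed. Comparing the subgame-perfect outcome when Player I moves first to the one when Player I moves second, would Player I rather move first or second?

first

If Player I leads: Player II's best replies are A→X, B→X, C→X, D→Z; Player I's induced payoffs 9, 8, 1, -3; outcome (A, X), payoffs (9, 4).
If Player II leads: Player I's best replies are W→C, X→A, Y→A, Z→C; Player II's induced payoffs -5, 4, -3, 6; outcome (C, Z), payoffs (7, 6).
Player I gets 9 moving first and 7 moving second, so Player I prefers to move first.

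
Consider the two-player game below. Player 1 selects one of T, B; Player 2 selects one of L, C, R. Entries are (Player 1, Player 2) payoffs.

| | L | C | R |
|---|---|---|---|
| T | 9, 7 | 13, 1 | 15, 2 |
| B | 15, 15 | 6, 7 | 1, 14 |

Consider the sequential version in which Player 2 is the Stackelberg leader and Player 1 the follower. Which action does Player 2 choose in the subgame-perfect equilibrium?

Solve by backward induction (Player 2 leads).
- L: BR = B, leader payoff 15.
- C: BR = T, leader payoff 1.
- R: BR = T, leader payoff 2.
Player 2's induced payoffs are 15, 1, 2, so Player 2 commits to L. Subgame-perfect outcome: (B, L) with payoffs (15, 15).

L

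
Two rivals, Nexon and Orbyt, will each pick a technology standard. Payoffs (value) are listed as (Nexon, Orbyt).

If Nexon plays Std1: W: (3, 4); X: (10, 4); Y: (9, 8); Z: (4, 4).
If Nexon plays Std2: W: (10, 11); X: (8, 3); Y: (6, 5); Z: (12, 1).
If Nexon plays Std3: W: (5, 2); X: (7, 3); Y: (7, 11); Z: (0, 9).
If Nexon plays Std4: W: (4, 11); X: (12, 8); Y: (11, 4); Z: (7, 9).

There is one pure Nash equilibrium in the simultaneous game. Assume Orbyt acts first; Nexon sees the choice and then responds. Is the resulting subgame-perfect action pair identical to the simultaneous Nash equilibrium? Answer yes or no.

Solve by backward induction (Orbyt leads).
- W → Nexon plays Std2 (best of 3, 10, 5, 4); Orbyt gets 11.
- X → Nexon plays Std4 (best of 10, 8, 7, 12); Orbyt gets 8.
- Y → Nexon plays Std4 (best of 9, 6, 7, 11); Orbyt gets 4.
- Z → Nexon plays Std2 (best of 4, 12, 0, 7); Orbyt gets 1.
Maximizing over 11, 8, 4, 1, Orbyt chooses W. Subgame-perfect outcome: (Std2, W) with payoffs (10, 11).
Now find the simultaneous Nash equilibrium.
Nexon's best replies: W→Std2; X→Std4; Y→Std4; Z→Std2.
Orbyt's best replies: Std1→Y; Std2→W; Std3→Y; Std4→W.
Only (Std2, W) has each player best-responding; Nash payoffs (10, 11).
Sequential outcome (Std2, W) coincides with the Nash profile (Std2, W).

yes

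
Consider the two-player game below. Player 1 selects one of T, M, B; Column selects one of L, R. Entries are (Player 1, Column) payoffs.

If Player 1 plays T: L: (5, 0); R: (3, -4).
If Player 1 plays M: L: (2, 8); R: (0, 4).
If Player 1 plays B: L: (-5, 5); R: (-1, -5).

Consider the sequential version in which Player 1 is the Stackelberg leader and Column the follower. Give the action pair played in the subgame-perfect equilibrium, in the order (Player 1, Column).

Work backward from Column's decision.
- T: BR = L, leader payoff 5.
- M: BR = L, leader payoff 2.
- B: BR = L, leader payoff -5.
Maximizing over 5, 2, -5, Player 1 chooses T. Subgame-perfect outcome: (T, L) with payoffs (5, 0).

(T, L)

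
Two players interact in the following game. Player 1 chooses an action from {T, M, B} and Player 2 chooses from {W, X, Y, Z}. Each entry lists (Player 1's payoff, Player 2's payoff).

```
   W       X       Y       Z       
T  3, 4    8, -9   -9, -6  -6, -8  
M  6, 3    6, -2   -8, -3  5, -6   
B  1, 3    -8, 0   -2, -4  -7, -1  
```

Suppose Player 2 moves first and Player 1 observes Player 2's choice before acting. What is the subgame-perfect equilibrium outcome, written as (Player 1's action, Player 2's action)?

Backward induction with Player 2 moving first.
- W → Player 1 plays M (best of 3, 6, 1); Player 2 gets 3.
- X → Player 1 plays T (best of 8, 6, -8); Player 2 gets -9.
- Y → Player 1 plays B (best of -9, -8, -2); Player 2 gets -4.
- Z → Player 1 plays M (best of -6, 5, -7); Player 2 gets -6.
Among 3, -9, -4, -6, the best is 3 at W. Subgame-perfect outcome: (M, W) with payoffs (6, 3).

(M, W)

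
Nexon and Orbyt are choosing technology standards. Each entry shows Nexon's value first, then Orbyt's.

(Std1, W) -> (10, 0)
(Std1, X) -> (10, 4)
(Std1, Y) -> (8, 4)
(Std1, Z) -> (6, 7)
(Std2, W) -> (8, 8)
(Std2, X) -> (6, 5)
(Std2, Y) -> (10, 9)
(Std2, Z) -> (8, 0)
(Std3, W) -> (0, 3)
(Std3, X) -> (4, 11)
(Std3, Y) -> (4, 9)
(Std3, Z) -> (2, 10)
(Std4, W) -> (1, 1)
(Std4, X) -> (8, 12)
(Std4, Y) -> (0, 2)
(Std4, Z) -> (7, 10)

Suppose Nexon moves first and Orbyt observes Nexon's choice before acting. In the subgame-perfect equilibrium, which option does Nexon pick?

Work backward from Orbyt's decision.
- Std1: Orbyt compares 0, 4, 4, 7 and picks Z; Nexon would get 6.
- Std2: Orbyt compares 8, 5, 9, 0 and picks Y; Nexon would get 10.
- Std3: Orbyt compares 3, 11, 9, 10 and picks X; Nexon would get 4.
- Std4: Orbyt compares 1, 12, 2, 10 and picks X; Nexon would get 8.
Nexon's induced payoffs are 6, 10, 4, 8, so Nexon commits to Std2. Subgame-perfect outcome: (Std2, Y) with payoffs (10, 9).

Std2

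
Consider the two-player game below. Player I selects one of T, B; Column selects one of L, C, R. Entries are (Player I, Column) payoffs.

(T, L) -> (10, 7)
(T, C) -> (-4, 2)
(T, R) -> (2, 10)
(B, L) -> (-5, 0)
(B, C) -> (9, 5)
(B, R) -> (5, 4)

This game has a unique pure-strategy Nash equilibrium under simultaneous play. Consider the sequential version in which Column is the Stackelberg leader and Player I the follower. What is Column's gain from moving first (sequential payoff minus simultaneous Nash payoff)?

2

Backward induction with Column moving first.
- L: BR = T, leader payoff 7.
- C: BR = B, leader payoff 5.
- R: BR = B, leader payoff 4.
Column's induced payoffs are 7, 5, 4, so Column commits to L. Subgame-perfect outcome: (T, L) with payoffs (10, 7).
Now find the simultaneous Nash equilibrium.
Player I's best replies: L→T; C→B; R→B.
Column's best replies: T→R; B→C.
Only (B, C) has each player best-responding; Nash payoffs (9, 5).
Column's commitment gain: 7 − 5 = 2.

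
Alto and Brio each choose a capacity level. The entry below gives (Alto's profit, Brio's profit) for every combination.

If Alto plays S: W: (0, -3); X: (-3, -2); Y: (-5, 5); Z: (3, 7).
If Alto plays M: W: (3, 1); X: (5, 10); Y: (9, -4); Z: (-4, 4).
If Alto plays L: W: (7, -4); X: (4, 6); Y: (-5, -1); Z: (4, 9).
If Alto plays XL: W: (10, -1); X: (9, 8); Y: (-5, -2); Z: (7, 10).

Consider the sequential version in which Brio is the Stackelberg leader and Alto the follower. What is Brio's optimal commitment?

Z

Backward induction with Brio moving first.
- W: BR = XL, leader payoff -1.
- X: BR = XL, leader payoff 8.
- Y: BR = M, leader payoff -4.
- Z: BR = XL, leader payoff 10.
Among -1, 8, -4, 10, the best is 10 at Z. Subgame-perfect outcome: (XL, Z) with payoffs (7, 10).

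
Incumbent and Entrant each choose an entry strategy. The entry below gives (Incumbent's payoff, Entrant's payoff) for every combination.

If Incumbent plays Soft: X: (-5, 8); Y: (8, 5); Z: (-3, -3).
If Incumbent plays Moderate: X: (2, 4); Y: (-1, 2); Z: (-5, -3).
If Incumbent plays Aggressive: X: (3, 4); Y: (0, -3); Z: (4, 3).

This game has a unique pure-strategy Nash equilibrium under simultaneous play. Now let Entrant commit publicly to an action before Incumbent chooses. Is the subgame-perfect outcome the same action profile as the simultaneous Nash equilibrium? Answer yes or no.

no

Backward induction with Entrant moving first.
- X → Incumbent plays Aggressive (best of -5, 2, 3); Entrant gets 4.
- Y → Incumbent plays Soft (best of 8, -1, 0); Entrant gets 5.
- Z → Incumbent plays Aggressive (best of -3, -5, 4); Entrant gets 3.
Entrant's induced payoffs are 4, 5, 3, so Entrant commits to Y. Subgame-perfect outcome: (Soft, Y) with payoffs (8, 5).
For the simultaneous game, intersect best replies.
Incumbent's best replies: X→Aggressive; Y→Soft; Z→Aggressive.
Entrant's best replies: Soft→X; Moderate→X; Aggressive→X.
Only (Aggressive, X) has each player best-responding; Nash payoffs (3, 4).
Sequential outcome (Soft, Y) differs from the Nash profile (Aggressive, X).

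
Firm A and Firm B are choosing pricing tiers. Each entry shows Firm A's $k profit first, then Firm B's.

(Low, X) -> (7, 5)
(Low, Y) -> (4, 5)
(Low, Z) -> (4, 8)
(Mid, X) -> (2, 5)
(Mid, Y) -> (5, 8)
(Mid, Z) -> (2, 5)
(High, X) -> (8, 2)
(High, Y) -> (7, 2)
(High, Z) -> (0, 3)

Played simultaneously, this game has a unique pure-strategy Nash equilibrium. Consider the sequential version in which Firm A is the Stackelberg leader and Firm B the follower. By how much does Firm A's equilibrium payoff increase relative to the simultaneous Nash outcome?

Solve by backward induction (Firm A leads).
- Low: BR = Z, leader payoff 4.
- Mid: BR = Y, leader payoff 5.
- High: BR = Z, leader payoff 0.
Maximizing over 4, 5, 0, Firm A chooses Mid. Subgame-perfect outcome: (Mid, Y) with payoffs (5, 8).
Now find the simultaneous Nash equilibrium.
Firm A's best replies: X→High; Y→High; Z→Low.
Firm B's best replies: Low→Z; Mid→Y; High→Z.
The unique mutual best reply is (Low, Z), giving (4, 8).
Firm A's commitment gain: 5 − 4 = 1.

1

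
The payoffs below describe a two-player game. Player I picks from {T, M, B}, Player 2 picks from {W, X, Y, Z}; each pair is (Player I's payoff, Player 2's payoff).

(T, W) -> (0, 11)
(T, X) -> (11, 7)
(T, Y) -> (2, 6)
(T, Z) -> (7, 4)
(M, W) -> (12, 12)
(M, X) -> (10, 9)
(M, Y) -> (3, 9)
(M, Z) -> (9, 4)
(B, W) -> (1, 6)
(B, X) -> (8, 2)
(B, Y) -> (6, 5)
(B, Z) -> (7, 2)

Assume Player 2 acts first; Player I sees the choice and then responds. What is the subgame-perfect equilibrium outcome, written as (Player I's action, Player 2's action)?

Solve by backward induction (Player 2 leads).
- W: BR = M, leader payoff 12.
- X: BR = T, leader payoff 7.
- Y: BR = B, leader payoff 5.
- Z: BR = M, leader payoff 4.
Player 2's induced payoffs are 12, 7, 5, 4, so Player 2 commits to W. Subgame-perfect outcome: (M, W) with payoffs (12, 12).

(M, W)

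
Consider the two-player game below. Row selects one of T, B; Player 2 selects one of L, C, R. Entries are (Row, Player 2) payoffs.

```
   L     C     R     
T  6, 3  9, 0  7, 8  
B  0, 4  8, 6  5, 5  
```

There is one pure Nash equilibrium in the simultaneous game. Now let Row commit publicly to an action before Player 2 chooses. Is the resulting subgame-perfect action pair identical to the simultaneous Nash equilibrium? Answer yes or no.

Work backward from Player 2's decision.
- T → Player 2 plays R (best of 3, 0, 8); Row gets 7.
- B → Player 2 plays C (best of 4, 6, 5); Row gets 8.
Maximizing over 7, 8, Row chooses B. Subgame-perfect outcome: (B, C) with payoffs (8, 6).
For the simultaneous game, intersect best replies.
Row's best replies: L→T; C→T; R→T.
Player 2's best replies: T→R; B→C.
The unique mutual best reply is (T, R), giving (7, 8).
Sequential outcome (B, C) differs from the Nash profile (T, R).

no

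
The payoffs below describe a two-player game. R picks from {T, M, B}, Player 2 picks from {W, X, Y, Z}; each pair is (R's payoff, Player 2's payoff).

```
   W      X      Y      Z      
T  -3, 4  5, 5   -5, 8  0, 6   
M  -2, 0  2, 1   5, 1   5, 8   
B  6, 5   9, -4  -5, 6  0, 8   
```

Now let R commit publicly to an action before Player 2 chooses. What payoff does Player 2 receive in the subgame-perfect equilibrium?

8

Solve by backward induction (R leads).
- T → Player 2 plays Y (best of 4, 5, 8, 6); R gets -5.
- M → Player 2 plays Z (best of 0, 1, 1, 8); R gets 5.
- B → Player 2 plays Z (best of 5, -4, 6, 8); R gets 0.
Among -5, 5, 0, the best is 5 at M. Subgame-perfect outcome: (M, Z) with payoffs (5, 8).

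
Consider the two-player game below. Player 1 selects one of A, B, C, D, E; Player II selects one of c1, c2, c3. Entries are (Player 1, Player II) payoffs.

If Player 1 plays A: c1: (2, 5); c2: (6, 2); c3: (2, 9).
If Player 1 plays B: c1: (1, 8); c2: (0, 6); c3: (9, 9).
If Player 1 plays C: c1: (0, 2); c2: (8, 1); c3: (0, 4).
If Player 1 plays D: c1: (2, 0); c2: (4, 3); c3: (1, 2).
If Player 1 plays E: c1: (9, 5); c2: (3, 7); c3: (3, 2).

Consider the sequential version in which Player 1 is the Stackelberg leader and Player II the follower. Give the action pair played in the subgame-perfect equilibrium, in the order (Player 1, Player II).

Backward induction with Player 1 moving first.
- A → Player II plays c3 (best of 5, 2, 9); Player 1 gets 2.
- B → Player II plays c3 (best of 8, 6, 9); Player 1 gets 9.
- C → Player II plays c3 (best of 2, 1, 4); Player 1 gets 0.
- D → Player II plays c2 (best of 0, 3, 2); Player 1 gets 4.
- E → Player II plays c2 (best of 5, 7, 2); Player 1 gets 3.
Maximizing over 2, 9, 0, 4, 3, Player 1 chooses B. Subgame-perfect outcome: (B, c3) with payoffs (9, 9).

(B, c3)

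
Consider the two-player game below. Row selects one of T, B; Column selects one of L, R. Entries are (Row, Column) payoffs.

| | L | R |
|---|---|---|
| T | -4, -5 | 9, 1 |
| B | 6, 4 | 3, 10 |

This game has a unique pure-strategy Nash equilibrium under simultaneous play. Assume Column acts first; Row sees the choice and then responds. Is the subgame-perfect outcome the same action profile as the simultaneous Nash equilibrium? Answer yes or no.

Row best-responds to each possible Column move:
- L → Row plays B (best of -4, 6); Column gets 4.
- R → Row plays T (best of 9, 3); Column gets 1.
Column's induced payoffs are 4, 1, so Column commits to L. Subgame-perfect outcome: (B, L) with payoffs (6, 4).
Now find the simultaneous Nash equilibrium.
Row's best replies: L→B; R→T.
Column's best replies: T→R; B→R.
Only (T, R) has each player best-responding; Nash payoffs (9, 1).
Sequential outcome (B, L) differs from the Nash profile (T, R).

no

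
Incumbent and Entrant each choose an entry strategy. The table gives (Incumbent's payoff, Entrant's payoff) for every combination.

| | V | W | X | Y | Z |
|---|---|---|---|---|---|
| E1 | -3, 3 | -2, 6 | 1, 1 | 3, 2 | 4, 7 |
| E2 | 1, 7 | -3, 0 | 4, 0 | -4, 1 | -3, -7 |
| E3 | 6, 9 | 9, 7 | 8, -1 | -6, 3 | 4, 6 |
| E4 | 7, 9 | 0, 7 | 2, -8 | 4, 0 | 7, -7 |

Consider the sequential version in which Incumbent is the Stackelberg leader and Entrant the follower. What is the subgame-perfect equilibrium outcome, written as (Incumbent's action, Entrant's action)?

Solve by backward induction (Incumbent leads).
- E1: BR = Z, leader payoff 4.
- E2: BR = V, leader payoff 1.
- E3: BR = V, leader payoff 6.
- E4: BR = V, leader payoff 7.
Maximizing over 4, 1, 6, 7, Incumbent chooses E4. Subgame-perfect outcome: (E4, V) with payoffs (7, 9).

(E4, V)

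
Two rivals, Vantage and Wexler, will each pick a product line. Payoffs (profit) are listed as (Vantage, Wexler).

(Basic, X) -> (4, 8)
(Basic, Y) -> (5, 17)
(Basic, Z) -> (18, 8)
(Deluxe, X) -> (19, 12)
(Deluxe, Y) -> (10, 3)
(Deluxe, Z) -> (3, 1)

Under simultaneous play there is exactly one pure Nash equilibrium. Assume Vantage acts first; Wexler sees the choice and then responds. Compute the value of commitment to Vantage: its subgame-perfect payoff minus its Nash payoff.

Backward induction with Vantage moving first.
- Basic: Wexler compares 8, 17, 8 and picks Y; Vantage would get 5.
- Deluxe: Wexler compares 12, 3, 1 and picks X; Vantage would get 19.
Among 5, 19, the best is 19 at Deluxe. Subgame-perfect outcome: (Deluxe, X) with payoffs (19, 12).
Under simultaneous play:
Vantage's best replies: X→Deluxe; Y→Deluxe; Z→Basic.
Wexler's best replies: Basic→Y; Deluxe→X.
The unique mutual best reply is (Deluxe, X), giving (19, 12).
Vantage's commitment gain: 19 − 19 = 0.

0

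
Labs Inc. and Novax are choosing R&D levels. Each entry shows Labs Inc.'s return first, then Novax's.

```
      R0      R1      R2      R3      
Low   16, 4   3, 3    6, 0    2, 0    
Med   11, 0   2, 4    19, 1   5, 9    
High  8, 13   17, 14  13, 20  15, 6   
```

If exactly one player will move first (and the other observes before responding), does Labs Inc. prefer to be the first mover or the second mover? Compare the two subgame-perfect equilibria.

second

If Labs Inc. leads: Novax's best replies are Low→R0, Med→R3, High→R2; Labs Inc.'s induced payoffs 16, 5, 13; outcome (Low, R0), payoffs (16, 4).
If Novax leads: Labs Inc.'s best replies are R0→Low, R1→High, R2→Med, R3→High; Novax's induced payoffs 4, 14, 1, 6; outcome (High, R1), payoffs (17, 14).
Labs Inc. gets 16 moving first and 17 moving second, so Labs Inc. prefers to move second.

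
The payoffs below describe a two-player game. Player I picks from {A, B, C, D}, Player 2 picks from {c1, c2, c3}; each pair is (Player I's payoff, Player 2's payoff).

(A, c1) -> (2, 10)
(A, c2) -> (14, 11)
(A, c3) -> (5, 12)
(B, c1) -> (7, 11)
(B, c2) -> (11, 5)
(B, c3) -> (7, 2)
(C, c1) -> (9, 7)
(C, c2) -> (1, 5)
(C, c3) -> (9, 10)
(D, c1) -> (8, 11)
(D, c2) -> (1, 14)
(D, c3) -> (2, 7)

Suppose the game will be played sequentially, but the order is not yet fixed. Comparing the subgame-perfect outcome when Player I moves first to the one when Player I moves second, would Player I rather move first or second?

If Player I leads: Player 2's best replies are A→c3, B→c1, C→c3, D→c2; Player I's induced payoffs 5, 7, 9, 1; outcome (C, c3), payoffs (9, 10).
If Player 2 leads: Player I's best replies are c1→C, c2→A, c3→C; Player 2's induced payoffs 7, 11, 10; outcome (A, c2), payoffs (14, 11).
Player I gets 9 moving first and 14 moving second, so Player I prefers to move second.

second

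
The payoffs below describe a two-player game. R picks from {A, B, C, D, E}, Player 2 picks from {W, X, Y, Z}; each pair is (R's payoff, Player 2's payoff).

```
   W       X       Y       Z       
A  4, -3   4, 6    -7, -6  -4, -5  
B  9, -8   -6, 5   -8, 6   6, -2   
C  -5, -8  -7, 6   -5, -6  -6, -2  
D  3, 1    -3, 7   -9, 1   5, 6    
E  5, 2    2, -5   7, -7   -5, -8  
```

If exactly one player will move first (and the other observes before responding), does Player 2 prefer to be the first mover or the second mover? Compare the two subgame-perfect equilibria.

first

If R leads: Player 2's best replies are A→X, B→Y, C→X, D→X, E→W; R's induced payoffs 4, -8, -7, -3, 5; outcome (E, W), payoffs (5, 2).
If Player 2 leads: R's best replies are W→B, X→A, Y→E, Z→B; Player 2's induced payoffs -8, 6, -7, -2; outcome (A, X), payoffs (4, 6).
Player 2 gets 6 moving first and 2 moving second, so Player 2 prefers to move first.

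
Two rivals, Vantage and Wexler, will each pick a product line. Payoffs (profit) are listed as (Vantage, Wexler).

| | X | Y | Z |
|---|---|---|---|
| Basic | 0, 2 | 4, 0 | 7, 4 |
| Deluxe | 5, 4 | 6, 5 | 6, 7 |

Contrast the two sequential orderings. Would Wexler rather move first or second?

If Vantage leads: Wexler's best replies are Basic→Z, Deluxe→Z; Vantage's induced payoffs 7, 6; outcome (Basic, Z), payoffs (7, 4).
If Wexler leads: Vantage's best replies are X→Deluxe, Y→Deluxe, Z→Basic; Wexler's induced payoffs 4, 5, 4; outcome (Deluxe, Y), payoffs (6, 5).
Wexler gets 5 moving first and 4 moving second, so Wexler prefers to move first.

first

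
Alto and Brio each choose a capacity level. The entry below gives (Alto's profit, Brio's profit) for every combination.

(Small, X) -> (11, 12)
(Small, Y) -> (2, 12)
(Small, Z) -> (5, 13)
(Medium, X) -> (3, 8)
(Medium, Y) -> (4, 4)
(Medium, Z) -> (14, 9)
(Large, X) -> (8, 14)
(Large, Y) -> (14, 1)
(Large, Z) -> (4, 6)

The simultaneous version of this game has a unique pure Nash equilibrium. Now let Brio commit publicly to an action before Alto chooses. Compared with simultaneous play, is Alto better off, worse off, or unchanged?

worse off

Backward induction with Brio moving first.
- X → Alto plays Small (best of 11, 3, 8); Brio gets 12.
- Y → Alto plays Large (best of 2, 4, 14); Brio gets 1.
- Z → Alto plays Medium (best of 5, 14, 4); Brio gets 9.
Maximizing over 12, 1, 9, Brio chooses X. Subgame-perfect outcome: (Small, X) with payoffs (11, 12).
Under simultaneous play:
Alto's best replies: X→Small; Y→Large; Z→Medium.
Brio's best replies: Small→Z; Medium→Z; Large→X.
Only (Medium, Z) has each player best-responding; Nash payoffs (14, 9).
Alto earns 11 sequentially versus 14 at the Nash outcome: worse off.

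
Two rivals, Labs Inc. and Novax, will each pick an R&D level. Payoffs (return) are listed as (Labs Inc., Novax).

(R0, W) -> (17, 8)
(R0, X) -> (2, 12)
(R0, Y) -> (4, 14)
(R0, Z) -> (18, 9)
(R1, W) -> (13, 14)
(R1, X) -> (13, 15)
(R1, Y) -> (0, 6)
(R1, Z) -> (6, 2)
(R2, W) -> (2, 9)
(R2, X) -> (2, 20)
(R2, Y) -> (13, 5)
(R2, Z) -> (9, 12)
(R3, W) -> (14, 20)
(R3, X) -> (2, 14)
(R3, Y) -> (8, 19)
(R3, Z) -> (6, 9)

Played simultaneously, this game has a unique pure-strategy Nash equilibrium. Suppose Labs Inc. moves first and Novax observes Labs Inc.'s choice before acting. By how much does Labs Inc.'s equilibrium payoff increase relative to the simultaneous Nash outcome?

Solve by backward induction (Labs Inc. leads).
- R0: Novax compares 8, 12, 14, 9 and picks Y; Labs Inc. would get 4.
- R1: Novax compares 14, 15, 6, 2 and picks X; Labs Inc. would get 13.
- R2: Novax compares 9, 20, 5, 12 and picks X; Labs Inc. would get 2.
- R3: Novax compares 20, 14, 19, 9 and picks W; Labs Inc. would get 14.
Among 4, 13, 2, 14, the best is 14 at R3. Subgame-perfect outcome: (R3, W) with payoffs (14, 20).
For the simultaneous game, intersect best replies.
Labs Inc.'s best replies: W→R0; X→R1; Y→R2; Z→R0.
Novax's best replies: R0→Y; R1→X; R2→X; R3→W.
Only (R1, X) has each player best-responding; Nash payoffs (13, 15).
Labs Inc.'s commitment gain: 14 − 13 = 1.

1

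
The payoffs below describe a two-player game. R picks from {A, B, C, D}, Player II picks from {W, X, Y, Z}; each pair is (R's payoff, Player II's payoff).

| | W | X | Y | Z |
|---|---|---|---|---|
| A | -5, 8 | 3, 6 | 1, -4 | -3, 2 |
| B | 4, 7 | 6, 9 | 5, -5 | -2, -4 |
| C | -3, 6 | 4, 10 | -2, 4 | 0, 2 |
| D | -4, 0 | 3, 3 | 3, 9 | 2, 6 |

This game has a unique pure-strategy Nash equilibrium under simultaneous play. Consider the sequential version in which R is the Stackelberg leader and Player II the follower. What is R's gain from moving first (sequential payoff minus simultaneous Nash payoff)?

Backward induction with R moving first.
- A: BR = W, leader payoff -5.
- B: BR = X, leader payoff 6.
- C: BR = X, leader payoff 4.
- D: BR = Y, leader payoff 3.
Maximizing over -5, 6, 4, 3, R chooses B. Subgame-perfect outcome: (B, X) with payoffs (6, 9).
Now find the simultaneous Nash equilibrium.
R's best replies: W→B; X→B; Y→B; Z→D.
Player II's best replies: A→W; B→X; C→X; D→Y.
The unique mutual best reply is (B, X), giving (6, 9).
R's commitment gain: 6 − 6 = 0.

0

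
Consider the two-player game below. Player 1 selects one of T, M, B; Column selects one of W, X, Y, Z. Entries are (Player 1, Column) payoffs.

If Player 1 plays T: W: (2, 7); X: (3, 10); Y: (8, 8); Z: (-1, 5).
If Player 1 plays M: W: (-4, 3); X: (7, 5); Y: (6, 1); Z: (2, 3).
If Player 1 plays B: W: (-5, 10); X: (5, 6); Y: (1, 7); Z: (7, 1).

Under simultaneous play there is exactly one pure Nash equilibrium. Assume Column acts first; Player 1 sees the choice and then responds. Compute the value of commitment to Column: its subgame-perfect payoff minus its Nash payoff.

Backward induction with Column moving first.
- W: Player 1 compares 2, -4, -5 and picks T; Column would get 7.
- X: Player 1 compares 3, 7, 5 and picks M; Column would get 5.
- Y: Player 1 compares 8, 6, 1 and picks T; Column would get 8.
- Z: Player 1 compares -1, 2, 7 and picks B; Column would get 1.
Among 7, 5, 8, 1, the best is 8 at Y. Subgame-perfect outcome: (T, Y) with payoffs (8, 8).
Now find the simultaneous Nash equilibrium.
Player 1's best replies: W→T; X→M; Y→T; Z→B.
Column's best replies: T→X; M→X; B→W.
Only (M, X) has each player best-responding; Nash payoffs (7, 5).
Column's commitment gain: 8 − 5 = 3.

3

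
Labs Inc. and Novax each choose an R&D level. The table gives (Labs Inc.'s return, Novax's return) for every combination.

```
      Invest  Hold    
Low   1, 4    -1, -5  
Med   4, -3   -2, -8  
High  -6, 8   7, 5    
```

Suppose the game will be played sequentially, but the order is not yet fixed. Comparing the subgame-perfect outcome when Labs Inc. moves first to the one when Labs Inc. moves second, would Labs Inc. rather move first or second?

second

If Labs Inc. leads: Novax's best replies are Low→Invest, Med→Invest, High→Invest; Labs Inc.'s induced payoffs 1, 4, -6; outcome (Med, Invest), payoffs (4, -3).
If Novax leads: Labs Inc.'s best replies are Invest→Med, Hold→High; Novax's induced payoffs -3, 5; outcome (High, Hold), payoffs (7, 5).
Labs Inc. gets 4 moving first and 7 moving second, so Labs Inc. prefers to move second.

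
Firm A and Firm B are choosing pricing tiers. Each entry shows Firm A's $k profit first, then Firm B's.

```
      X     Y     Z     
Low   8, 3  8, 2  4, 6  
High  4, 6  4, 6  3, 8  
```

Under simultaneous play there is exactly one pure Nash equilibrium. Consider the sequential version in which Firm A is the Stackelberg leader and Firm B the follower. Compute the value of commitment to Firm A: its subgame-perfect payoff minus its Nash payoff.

Work backward from Firm B's decision.
- Low: Firm B compares 3, 2, 6 and picks Z; Firm A would get 4.
- High: Firm B compares 6, 6, 8 and picks Z; Firm A would get 3.
Firm A's induced payoffs are 4, 3, so Firm A commits to Low. Subgame-perfect outcome: (Low, Z) with payoffs (4, 6).
Under simultaneous play:
Firm A's best replies: X→Low; Y→Low; Z→Low.
Firm B's best replies: Low→Z; High→Z.
Only (Low, Z) has each player best-responding; Nash payoffs (4, 6).
Firm A's commitment gain: 4 − 4 = 0.

0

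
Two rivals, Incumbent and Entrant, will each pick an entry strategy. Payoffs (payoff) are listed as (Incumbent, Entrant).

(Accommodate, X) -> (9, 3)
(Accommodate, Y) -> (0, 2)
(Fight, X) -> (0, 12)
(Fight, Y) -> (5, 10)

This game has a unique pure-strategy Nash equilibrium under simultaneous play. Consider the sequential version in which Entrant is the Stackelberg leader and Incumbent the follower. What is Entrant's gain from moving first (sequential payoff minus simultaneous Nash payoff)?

7

Incumbent best-responds to each possible Entrant move:
- X: BR = Accommodate, leader payoff 3.
- Y: BR = Fight, leader payoff 10.
Entrant's induced payoffs are 3, 10, so Entrant commits to Y. Subgame-perfect outcome: (Fight, Y) with payoffs (5, 10).
For the simultaneous game, intersect best replies.
Incumbent's best replies: X→Accommodate; Y→Fight.
Entrant's best replies: Accommodate→X; Fight→X.
Only (Accommodate, X) has each player best-responding; Nash payoffs (9, 3).
Entrant's commitment gain: 10 − 3 = 7.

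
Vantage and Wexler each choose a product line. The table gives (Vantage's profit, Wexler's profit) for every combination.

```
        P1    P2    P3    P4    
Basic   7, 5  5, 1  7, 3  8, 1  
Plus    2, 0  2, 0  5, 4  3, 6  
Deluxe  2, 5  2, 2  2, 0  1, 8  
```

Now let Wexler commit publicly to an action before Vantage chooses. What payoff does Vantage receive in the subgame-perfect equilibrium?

7

Vantage best-responds to each possible Wexler move:
- P1: Vantage compares 7, 2, 2 and picks Basic; Wexler would get 5.
- P2: Vantage compares 5, 2, 2 and picks Basic; Wexler would get 1.
- P3: Vantage compares 7, 5, 2 and picks Basic; Wexler would get 3.
- P4: Vantage compares 8, 3, 1 and picks Basic; Wexler would get 1.
Among 5, 1, 3, 1, the best is 5 at P1. Subgame-perfect outcome: (Basic, P1) with payoffs (7, 5).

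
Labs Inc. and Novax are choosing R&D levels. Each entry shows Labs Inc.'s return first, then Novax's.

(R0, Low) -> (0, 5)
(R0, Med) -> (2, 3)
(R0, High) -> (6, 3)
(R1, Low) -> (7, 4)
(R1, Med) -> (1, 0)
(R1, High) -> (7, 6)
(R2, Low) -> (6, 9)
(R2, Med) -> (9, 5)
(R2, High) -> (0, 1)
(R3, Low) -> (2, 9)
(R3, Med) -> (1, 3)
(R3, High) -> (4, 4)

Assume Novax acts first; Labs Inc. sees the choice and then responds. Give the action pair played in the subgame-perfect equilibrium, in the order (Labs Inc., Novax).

(R1, High)

Labs Inc. best-responds to each possible Novax move:
- Low: Labs Inc. compares 0, 7, 6, 2 and picks R1; Novax would get 4.
- Med: Labs Inc. compares 2, 1, 9, 1 and picks R2; Novax would get 5.
- High: Labs Inc. compares 6, 7, 0, 4 and picks R1; Novax would get 6.
Among 4, 5, 6, the best is 6 at High. Subgame-perfect outcome: (R1, High) with payoffs (7, 6).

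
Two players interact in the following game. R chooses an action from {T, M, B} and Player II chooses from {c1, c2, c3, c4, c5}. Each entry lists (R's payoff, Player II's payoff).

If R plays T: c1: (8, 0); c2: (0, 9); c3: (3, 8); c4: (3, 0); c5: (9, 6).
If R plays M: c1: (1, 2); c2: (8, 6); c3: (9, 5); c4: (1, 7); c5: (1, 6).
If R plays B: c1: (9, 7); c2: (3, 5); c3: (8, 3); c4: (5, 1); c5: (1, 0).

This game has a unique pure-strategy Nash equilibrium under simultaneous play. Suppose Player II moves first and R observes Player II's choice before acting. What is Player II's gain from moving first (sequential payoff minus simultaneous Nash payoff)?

Solve by backward induction (Player II leads).
- c1: BR = B, leader payoff 7.
- c2: BR = M, leader payoff 6.
- c3: BR = M, leader payoff 5.
- c4: BR = B, leader payoff 1.
- c5: BR = T, leader payoff 6.
Maximizing over 7, 6, 5, 1, 6, Player II chooses c1. Subgame-perfect outcome: (B, c1) with payoffs (9, 7).
For the simultaneous game, intersect best replies.
R's best replies: c1→B; c2→M; c3→M; c4→B; c5→T.
Player II's best replies: T→c2; M→c4; B→c1.
The unique mutual best reply is (B, c1), giving (9, 7).
Player II's commitment gain: 7 − 7 = 0.

0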